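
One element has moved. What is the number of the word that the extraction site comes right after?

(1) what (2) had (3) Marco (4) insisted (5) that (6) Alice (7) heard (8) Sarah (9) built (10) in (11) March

The displaced element is "what" (word 1).
It is linked across 2 clause boundaries (that → Ø).
It functions as the direct object of "built", so the gap sits immediately after word 9 ("built").
Base order: Marco had insisted that Alice heard Sarah built what in March.

9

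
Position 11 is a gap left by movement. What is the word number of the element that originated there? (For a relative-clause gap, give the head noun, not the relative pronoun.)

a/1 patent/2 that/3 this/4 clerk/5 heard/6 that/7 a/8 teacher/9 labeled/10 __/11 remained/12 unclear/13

The gap at 11 is the object of "labeled", inside a relative clause.
The relative pronoun is "that" (word 3); it is bound by the head noun immediately before it.
Its filler is the head noun "patent", at word 2.

2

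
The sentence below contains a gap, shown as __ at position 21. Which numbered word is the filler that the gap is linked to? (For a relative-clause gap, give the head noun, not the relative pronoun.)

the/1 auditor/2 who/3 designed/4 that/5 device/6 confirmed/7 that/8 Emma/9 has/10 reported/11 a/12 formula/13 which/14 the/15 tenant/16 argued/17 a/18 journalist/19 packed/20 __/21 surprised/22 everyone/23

The gap at 21 is the object of "packed", inside a relative clause.
The relative pronoun is "which" (word 14); it is bound by the head noun immediately before it.
Its filler is the head noun "formula", at word 13.

13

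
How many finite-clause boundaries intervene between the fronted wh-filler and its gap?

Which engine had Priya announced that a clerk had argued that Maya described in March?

2

"which engine" is extracted from the object of "described".
Boundaries crossed, outermost first: [that], [that] — 2 in total.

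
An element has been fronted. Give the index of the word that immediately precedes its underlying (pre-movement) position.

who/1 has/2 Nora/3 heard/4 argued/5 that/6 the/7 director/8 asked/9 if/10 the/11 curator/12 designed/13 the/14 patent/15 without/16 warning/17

The displaced element is "who" (word 1).
It is linked across 1 clause boundary (Ø).
It functions as the subject of "argued", so the gap sits immediately after word 4 ("heard").
Base order: Nora has heard that who argued that the director asked if the curator designed the patent without warning.

4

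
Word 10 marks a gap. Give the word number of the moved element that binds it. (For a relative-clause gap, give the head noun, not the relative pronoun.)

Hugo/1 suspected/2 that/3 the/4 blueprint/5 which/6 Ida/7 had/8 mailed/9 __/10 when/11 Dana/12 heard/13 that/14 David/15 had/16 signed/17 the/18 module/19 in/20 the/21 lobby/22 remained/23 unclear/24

The gap at 10 is the object of "mailed", inside a relative clause.
The relative pronoun is "which" (word 6); it is bound by the head noun immediately before it.
Its filler is the head noun "blueprint", at word 5.

5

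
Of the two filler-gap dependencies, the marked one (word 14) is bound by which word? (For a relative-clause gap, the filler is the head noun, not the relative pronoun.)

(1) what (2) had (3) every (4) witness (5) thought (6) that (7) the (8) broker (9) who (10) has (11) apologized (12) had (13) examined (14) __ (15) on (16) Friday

The marked gap is the direct object of "examined".
Its filler is the fronted wh-phrase "what", at word 1.
(The other dependency links word 8 to a gap after word 9.)

1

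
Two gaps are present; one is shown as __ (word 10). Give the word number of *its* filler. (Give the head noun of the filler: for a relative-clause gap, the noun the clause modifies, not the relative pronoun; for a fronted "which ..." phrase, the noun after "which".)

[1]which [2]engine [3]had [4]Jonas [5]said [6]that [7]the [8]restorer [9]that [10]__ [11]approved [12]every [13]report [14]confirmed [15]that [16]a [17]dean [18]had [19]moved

The marked gap is inside the relative clause, the subject of "approved".
Its filler is the head noun "restorer" (via "that"), at word 8.
(The other dependency links word 2 to a gap after word 19.)

8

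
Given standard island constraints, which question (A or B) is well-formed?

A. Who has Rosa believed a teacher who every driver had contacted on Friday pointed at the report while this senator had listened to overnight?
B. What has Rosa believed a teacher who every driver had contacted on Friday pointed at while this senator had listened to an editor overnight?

B

In A, the wh-phrase is extracted from inside an adjunct island (introduced by "while"), which blocks movement.
In B, the extraction path crosses only that-complement boundaries, which are transparent.
So B is grammatical.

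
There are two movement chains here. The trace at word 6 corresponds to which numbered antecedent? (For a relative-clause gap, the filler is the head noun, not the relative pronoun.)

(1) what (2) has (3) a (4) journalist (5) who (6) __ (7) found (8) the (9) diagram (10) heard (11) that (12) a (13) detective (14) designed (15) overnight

4

The marked gap is inside the relative clause, the subject of "found".
Its filler is the head noun "journalist" (via "who"), at word 4.
(The other dependency links word 1 to a gap after word 14.)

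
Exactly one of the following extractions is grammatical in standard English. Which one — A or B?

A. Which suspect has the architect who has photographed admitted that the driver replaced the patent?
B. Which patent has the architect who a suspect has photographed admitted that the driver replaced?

In A, the wh-phrase is extracted from inside a complex-NP island (relative clause) (introduced by "who"), which blocks movement.
In B, the extraction path crosses only that-complement boundaries, which are transparent.
So B is grammatical.

B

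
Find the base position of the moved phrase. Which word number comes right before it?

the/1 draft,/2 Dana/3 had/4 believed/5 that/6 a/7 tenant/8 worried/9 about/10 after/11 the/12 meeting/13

10

The displaced element is "the draft" (word 2).
It is linked across 1 clause boundary (that).
It functions as the object of the preposition "about" of "worried", so the gap sits immediately after word 10 ("about").
Base order: Dana had believed that a tenant worried about the draft after the meeting.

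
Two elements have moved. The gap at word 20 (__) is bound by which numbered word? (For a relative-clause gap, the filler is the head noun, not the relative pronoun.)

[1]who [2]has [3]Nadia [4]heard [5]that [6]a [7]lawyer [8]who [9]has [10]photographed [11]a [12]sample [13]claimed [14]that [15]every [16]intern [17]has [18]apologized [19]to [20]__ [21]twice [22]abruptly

1

The marked gap is the object of the preposition "to" of "apologized".
Its filler is the fronted wh-phrase "who", at word 1.
(The other dependency links word 7 to a gap after word 8.)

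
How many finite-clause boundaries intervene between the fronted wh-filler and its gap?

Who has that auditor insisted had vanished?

1

"who" is extracted from the subject of "vanished".
Boundaries crossed, outermost first: [Ø] — 1 in total.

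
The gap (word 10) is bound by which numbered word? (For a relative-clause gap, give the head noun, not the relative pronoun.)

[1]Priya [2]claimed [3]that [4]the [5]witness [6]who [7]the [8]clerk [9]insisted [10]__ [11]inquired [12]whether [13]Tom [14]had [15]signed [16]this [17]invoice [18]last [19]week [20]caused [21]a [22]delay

5

The gap at 10 is the subject of "inquired", inside a relative clause.
The relative pronoun is "who" (word 6); it is bound by the head noun immediately before it.
Its filler is the head noun "witness", at word 5.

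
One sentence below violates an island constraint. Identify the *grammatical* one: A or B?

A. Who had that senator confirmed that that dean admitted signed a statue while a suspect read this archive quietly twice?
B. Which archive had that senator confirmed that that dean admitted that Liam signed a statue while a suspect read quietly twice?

A

In B, the wh-phrase is extracted from inside an adjunct island (introduced by "while"), which blocks movement.
In A, the extraction path crosses only that-complement boundaries, which are transparent.
So A is grammatical.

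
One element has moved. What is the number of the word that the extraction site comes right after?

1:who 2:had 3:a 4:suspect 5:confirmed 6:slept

The displaced element is "who" (word 1).
It is linked across 1 clause boundary (Ø).
It functions as the subject of "slept", so the gap sits immediately after word 5 ("confirmed").
Base order: A suspect had confirmed that who slept.

5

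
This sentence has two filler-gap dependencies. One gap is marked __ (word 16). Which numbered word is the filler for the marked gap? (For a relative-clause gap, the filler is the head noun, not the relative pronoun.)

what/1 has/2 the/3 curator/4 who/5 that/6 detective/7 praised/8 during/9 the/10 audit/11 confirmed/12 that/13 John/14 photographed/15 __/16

1

The marked gap is the direct object of "photographed".
Its filler is the fronted wh-phrase "what", at word 1.
(The other dependency links word 4 to a gap after word 8.)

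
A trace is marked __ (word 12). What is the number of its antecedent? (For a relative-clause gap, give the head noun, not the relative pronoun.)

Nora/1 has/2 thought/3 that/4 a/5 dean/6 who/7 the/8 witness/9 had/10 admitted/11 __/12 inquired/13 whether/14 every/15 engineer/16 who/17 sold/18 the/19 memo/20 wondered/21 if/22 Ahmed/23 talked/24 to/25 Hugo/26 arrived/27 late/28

6

The gap at 12 is the subject of "inquired", inside a relative clause.
The relative pronoun is "who" (word 7); it is bound by the head noun immediately before it.
Its filler is the head noun "dean", at word 6.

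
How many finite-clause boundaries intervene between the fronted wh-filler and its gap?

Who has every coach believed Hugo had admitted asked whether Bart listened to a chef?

2

"who" is extracted from the subject of "asked".
Boundaries crossed, outermost first: [Ø], [Ø] — 2 in total.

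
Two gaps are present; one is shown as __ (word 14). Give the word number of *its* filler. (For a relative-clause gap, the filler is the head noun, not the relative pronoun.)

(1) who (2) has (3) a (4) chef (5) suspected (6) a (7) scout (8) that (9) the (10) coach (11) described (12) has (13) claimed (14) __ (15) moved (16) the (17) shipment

1

The marked gap is the subject of "moved".
Its filler is the fronted wh-phrase "who", at word 1.
(The other dependency links word 7 to a gap after word 11.)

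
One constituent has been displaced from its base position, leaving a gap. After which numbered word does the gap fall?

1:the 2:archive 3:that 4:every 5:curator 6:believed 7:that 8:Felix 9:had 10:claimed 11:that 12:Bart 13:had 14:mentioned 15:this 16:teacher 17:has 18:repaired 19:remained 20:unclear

The displaced element is "the archive" (word 2).
It is linked across 3 clause boundaries (that → that → Ø).
It functions as the direct object of "repaired", so the gap sits immediately after word 18 ("repaired").
Base order: Every curator believed that Felix had claimed that Bart had mentioned this teacher has repaired the archive.

18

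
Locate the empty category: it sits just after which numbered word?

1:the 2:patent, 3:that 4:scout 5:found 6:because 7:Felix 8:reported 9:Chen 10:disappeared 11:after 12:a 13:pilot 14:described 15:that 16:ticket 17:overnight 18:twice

5

The displaced element is "the patent" (word 2).
It functions as the direct object of "found", so the gap sits immediately after word 5 ("found").
Base order: That scout found the patent because Felix reported Chen disappeared after a pilot described that ticket overnight twice.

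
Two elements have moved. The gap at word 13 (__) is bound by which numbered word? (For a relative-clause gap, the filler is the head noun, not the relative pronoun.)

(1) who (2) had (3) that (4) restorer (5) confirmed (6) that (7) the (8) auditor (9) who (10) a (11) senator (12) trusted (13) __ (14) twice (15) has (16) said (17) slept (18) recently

8

The marked gap is inside the relative clause, the direct object of "trusted".
Its filler is the head noun "auditor" (via "who"), at word 8.
(The other dependency links word 1 to a gap after word 16.)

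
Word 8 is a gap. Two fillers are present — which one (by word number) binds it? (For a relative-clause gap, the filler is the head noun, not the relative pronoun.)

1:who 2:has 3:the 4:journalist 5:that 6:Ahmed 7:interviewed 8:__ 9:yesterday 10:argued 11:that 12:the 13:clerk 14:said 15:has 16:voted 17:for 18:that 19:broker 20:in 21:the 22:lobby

The marked gap is inside the relative clause, the direct object of "interviewed".
Its filler is the head noun "journalist" (via "that"), at word 4.
(The other dependency links word 1 to a gap after word 14.)

4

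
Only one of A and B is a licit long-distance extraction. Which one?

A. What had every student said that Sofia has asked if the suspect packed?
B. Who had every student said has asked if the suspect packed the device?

In A, the wh-phrase is extracted from inside a wh-island (introduced by "if"), which blocks movement.
In B, the extraction path crosses only that-complement boundaries, which are transparent.
So B is grammatical.

B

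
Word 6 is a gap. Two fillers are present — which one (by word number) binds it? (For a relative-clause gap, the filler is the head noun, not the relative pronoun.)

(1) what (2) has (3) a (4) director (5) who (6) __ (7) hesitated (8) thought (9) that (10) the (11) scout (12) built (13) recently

4

The marked gap is inside the relative clause, the subject of "hesitated".
Its filler is the head noun "director" (via "who"), at word 4.
(The other dependency links word 1 to a gap after word 12.)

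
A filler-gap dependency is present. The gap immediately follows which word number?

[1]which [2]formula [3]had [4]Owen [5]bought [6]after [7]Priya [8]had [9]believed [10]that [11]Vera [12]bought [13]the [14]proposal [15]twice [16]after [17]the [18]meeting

The displaced element is "which formula" (word 2).
It functions as the direct object of "bought", so the gap sits immediately after word 5 ("bought").
Base order: Owen had bought which formula after Priya had believed that Vera bought the proposal twice after the meeting.

5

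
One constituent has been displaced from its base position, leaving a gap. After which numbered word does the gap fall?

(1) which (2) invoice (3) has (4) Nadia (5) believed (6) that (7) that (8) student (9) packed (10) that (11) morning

9

The displaced element is "which invoice" (word 2).
It is linked across 1 clause boundary (that).
It functions as the direct object of "packed", so the gap sits immediately after word 9 ("packed").
Base order: Nadia has believed that that student packed which invoice that morning.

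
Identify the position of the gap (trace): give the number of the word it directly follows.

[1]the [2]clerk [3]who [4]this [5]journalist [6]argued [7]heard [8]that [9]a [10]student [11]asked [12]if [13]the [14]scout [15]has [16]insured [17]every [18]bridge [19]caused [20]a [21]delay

6

The displaced element is "the clerk" (word 2).
It is linked across 1 clause boundary (Ø).
It functions as the subject of "heard", so the gap sits immediately after word 6 ("argued").
Base order: This journalist argued that the clerk heard that a student asked if the scout has insured every bridge.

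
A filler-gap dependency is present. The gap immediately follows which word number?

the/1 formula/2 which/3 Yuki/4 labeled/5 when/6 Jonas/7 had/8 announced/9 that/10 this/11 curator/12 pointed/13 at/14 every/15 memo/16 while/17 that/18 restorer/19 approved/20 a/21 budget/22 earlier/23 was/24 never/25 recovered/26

5

The displaced element is "the formula" (word 2).
It functions as the direct object of "labeled", so the gap sits immediately after word 5 ("labeled").
Base order: Yuki labeled the formula when Jonas had announced that this curator pointed at every memo while that restorer approved a budget earlier.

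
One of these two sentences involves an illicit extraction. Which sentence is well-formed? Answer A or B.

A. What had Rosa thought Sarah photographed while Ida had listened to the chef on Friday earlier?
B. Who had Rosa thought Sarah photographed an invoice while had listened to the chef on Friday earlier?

A

In B, the wh-phrase is extracted from inside an adjunct island (introduced by "while"), which blocks movement.
In A, the extraction path crosses only that-complement boundaries, which are transparent.
So A is grammatical.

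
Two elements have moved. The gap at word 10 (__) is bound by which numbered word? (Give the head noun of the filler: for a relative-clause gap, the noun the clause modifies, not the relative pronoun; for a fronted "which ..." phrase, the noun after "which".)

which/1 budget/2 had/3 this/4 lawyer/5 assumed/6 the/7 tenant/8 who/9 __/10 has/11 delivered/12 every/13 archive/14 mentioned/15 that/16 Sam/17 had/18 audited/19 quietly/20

8

The marked gap is inside the relative clause, the subject of "delivered".
Its filler is the head noun "tenant" (via "who"), at word 8.
(The other dependency links word 2 to a gap after word 19.)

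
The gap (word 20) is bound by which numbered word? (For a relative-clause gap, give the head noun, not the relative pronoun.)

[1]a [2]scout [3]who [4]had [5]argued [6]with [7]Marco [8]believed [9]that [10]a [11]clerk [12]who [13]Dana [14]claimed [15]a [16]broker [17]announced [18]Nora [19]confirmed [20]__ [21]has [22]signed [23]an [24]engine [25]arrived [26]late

11

The gap at 20 is the subject of "signed", inside a relative clause.
The relative pronoun is "who" (word 12); it is bound by the head noun immediately before it.
Its filler is the head noun "clerk", at word 11.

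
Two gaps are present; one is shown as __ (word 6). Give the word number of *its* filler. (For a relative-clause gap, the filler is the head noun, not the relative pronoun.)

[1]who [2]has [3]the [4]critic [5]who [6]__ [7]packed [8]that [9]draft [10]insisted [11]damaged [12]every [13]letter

The marked gap is inside the relative clause, the subject of "packed".
Its filler is the head noun "critic" (via "who"), at word 4.
(The other dependency links word 1 to a gap after word 10.)

4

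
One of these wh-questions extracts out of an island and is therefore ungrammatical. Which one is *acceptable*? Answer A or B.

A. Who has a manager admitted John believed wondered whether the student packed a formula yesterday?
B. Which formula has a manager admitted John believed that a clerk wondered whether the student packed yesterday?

A

In B, the wh-phrase is extracted from inside a wh-island (introduced by "whether"), which blocks movement.
In A, the extraction path crosses only that-complement boundaries, which are transparent.
So A is grammatical.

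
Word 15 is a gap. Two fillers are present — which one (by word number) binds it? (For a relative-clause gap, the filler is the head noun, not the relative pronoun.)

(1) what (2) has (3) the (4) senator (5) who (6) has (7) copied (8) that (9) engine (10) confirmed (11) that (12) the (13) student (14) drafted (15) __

1

The marked gap is the direct object of "drafted".
Its filler is the fronted wh-phrase "what", at word 1.
(The other dependency links word 4 to a gap after word 5.)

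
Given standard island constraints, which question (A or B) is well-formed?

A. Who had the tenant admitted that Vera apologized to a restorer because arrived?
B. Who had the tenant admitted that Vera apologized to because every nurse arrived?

In A, the wh-phrase is extracted from inside an adjunct island (introduced by "because"), which blocks movement.
In B, the extraction path crosses only that-complement boundaries, which are transparent.
So B is grammatical.

B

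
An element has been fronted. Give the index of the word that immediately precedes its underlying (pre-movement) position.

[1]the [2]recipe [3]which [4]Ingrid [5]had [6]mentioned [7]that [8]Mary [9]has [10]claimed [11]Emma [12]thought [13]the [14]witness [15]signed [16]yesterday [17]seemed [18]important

The displaced element is "the recipe" (word 2).
It is linked across 3 clause boundaries (that → Ø → Ø).
It functions as the direct object of "signed", so the gap sits immediately after word 15 ("signed").
Base order: Ingrid had mentioned that Mary has claimed Emma thought the witness signed the recipe yesterday.

15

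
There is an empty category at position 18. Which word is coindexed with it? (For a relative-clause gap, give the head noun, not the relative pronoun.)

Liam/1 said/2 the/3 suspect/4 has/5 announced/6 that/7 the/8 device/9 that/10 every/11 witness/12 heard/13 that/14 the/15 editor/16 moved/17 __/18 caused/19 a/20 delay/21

The gap at 18 is the object of "moved", inside a relative clause.
The relative pronoun is "that" (word 10); it is bound by the head noun immediately before it.
Its filler is the head noun "device", at word 9.

9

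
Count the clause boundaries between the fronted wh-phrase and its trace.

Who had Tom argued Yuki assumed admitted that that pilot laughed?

2

"who" is extracted from the subject of "admitted".
Boundaries crossed, outermost first: [Ø], [Ø] — 2 in total.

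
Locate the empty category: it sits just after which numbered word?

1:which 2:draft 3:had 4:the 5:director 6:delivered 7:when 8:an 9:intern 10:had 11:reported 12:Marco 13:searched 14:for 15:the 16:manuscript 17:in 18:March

The displaced element is "which draft" (word 2).
It functions as the direct object of "delivered", so the gap sits immediately after word 6 ("delivered").
Base order: The director had delivered which draft when an intern had reported Marco searched for the manuscript in March.

6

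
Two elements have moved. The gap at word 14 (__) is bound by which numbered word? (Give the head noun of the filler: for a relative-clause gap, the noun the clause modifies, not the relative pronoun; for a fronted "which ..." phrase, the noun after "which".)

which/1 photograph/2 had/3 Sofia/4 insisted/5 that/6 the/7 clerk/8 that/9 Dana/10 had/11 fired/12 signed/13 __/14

2

The marked gap is the direct object of "signed".
Its filler is the fronted wh-phrase "which photograph", at word 2.
(The other dependency links word 8 to a gap after word 12.)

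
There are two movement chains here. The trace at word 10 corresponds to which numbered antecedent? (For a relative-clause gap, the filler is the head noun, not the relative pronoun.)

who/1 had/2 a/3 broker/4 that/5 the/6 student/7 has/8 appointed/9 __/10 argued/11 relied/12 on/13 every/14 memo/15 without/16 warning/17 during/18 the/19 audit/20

4

The marked gap is inside the relative clause, the direct object of "appointed".
Its filler is the head noun "broker" (via "that"), at word 4.
(The other dependency links word 1 to a gap after word 11.)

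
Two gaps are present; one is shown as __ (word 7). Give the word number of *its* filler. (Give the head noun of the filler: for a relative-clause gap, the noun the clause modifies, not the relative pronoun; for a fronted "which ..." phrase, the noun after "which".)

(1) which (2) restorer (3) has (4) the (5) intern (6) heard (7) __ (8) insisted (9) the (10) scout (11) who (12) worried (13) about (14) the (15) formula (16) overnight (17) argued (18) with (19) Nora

The marked gap is the subject of "insisted".
Its filler is the fronted wh-phrase "which restorer", at word 2.
(The other dependency links word 10 to a gap after word 11.)

2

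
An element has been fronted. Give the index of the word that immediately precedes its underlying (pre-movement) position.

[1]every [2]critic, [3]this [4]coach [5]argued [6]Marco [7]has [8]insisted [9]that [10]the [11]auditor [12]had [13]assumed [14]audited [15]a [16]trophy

13

The displaced element is "every critic" (word 2).
It is linked across 3 clause boundaries (Ø → that → Ø).
It functions as the subject of "audited", so the gap sits immediately after word 13 ("assumed").
Base order: This coach argued Marco has insisted that the auditor had assumed that every critic audited a trophy.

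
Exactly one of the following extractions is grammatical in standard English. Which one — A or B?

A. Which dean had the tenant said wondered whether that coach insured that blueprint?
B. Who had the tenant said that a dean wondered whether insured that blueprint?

In B, the wh-phrase is extracted from inside a wh-island (introduced by "whether"), which blocks movement.
In A, the extraction path crosses only that-complement boundaries, which are transparent.
So A is grammatical.

A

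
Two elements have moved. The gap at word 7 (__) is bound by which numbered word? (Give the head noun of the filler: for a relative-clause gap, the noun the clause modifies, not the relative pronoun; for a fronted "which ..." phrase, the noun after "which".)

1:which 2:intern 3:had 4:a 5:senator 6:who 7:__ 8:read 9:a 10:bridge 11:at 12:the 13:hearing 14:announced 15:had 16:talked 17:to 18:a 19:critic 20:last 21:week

5

The marked gap is inside the relative clause, the subject of "read".
Its filler is the head noun "senator" (via "who"), at word 5.
(The other dependency links word 2 to a gap after word 14.)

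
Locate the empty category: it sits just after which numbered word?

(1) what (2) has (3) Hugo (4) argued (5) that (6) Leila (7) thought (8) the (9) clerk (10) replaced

The displaced element is "what" (word 1).
It is linked across 2 clause boundaries (that → Ø).
It functions as the direct object of "replaced", so the gap sits immediately after word 10 ("replaced").
Base order: Hugo has argued that Leila thought the clerk replaced what.

10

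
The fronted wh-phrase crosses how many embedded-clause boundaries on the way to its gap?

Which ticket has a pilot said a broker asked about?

"which ticket" is extracted from the PP object of "asked".
Boundaries crossed, outermost first: [Ø] — 1 in total.

1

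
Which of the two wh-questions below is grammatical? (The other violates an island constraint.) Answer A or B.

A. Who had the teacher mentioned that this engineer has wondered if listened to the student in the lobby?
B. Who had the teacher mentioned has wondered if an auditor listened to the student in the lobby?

In A, the wh-phrase is extracted from inside a wh-island (introduced by "if"), which blocks movement.
In B, the extraction path crosses only that-complement boundaries, which are transparent.
So B is grammatical.

B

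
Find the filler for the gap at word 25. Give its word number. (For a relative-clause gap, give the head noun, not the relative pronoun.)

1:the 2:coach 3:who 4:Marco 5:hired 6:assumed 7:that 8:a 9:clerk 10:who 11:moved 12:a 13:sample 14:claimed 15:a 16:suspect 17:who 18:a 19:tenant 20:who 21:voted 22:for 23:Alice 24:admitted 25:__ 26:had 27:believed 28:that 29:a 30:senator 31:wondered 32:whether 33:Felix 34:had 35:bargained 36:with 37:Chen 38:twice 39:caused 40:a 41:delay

16

The gap at 25 is the subject of "believed", inside a relative clause.
The relative pronoun is "who" (word 17); it is bound by the head noun immediately before it.
Its filler is the head noun "suspect", at word 16.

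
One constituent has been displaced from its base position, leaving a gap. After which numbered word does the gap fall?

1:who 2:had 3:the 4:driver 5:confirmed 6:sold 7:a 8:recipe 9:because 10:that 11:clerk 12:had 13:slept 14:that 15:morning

5

The displaced element is "who" (word 1).
It is linked across 1 clause boundary (Ø).
It functions as the subject of "sold", so the gap sits immediately after word 5 ("confirmed").
Base order: The driver had confirmed who sold a recipe because that clerk had slept that morning.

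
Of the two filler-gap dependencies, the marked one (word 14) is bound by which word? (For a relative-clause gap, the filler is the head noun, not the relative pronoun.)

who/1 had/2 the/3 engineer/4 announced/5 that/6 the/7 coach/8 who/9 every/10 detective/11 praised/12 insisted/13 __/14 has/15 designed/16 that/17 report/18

The marked gap is the subject of "designed".
Its filler is the fronted wh-phrase "who", at word 1.
(The other dependency links word 8 to a gap after word 12.)

1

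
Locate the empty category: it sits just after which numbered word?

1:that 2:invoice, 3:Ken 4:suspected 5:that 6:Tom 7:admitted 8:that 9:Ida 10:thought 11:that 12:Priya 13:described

13

The displaced element is "that invoice" (word 2).
It is linked across 3 clause boundaries (that → that → that).
It functions as the direct object of "described", so the gap sits immediately after word 13 ("described").
Base order: Ken suspected that Tom admitted that Ida thought that Priya described that invoice.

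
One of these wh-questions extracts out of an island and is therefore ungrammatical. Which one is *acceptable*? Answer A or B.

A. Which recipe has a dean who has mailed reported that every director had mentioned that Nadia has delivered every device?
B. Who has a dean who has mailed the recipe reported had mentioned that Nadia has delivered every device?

In A, the wh-phrase is extracted from inside a complex-NP island (relative clause) (introduced by "who"), which blocks movement.
In B, the extraction path crosses only that-complement boundaries, which are transparent.
So B is grammatical.

B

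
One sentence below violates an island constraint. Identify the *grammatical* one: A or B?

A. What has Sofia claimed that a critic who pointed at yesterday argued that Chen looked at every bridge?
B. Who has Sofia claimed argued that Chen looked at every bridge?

B

In A, the wh-phrase is extracted from inside a complex-NP island (relative clause) (introduced by "who"), which blocks movement.
In B, the extraction path crosses only that-complement boundaries, which are transparent.
So B is grammatical.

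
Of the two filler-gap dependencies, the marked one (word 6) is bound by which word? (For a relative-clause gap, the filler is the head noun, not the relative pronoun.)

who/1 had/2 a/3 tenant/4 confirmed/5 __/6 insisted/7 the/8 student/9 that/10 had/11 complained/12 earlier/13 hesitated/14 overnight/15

1

The marked gap is the subject of "insisted".
Its filler is the fronted wh-phrase "who", at word 1.
(The other dependency links word 9 to a gap after word 10.)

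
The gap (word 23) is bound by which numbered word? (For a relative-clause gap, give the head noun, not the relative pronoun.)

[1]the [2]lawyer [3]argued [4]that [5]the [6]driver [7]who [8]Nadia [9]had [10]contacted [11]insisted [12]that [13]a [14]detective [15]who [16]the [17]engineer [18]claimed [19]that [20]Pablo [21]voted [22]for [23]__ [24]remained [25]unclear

14

The gap at 23 is the prepositional object of "voted", inside a relative clause.
The relative pronoun is "who" (word 15); it is bound by the head noun immediately before it.
Its filler is the head noun "detective", at word 14.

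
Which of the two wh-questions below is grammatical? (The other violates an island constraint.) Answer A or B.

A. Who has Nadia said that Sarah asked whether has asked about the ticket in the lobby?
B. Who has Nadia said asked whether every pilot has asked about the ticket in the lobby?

B

In A, the wh-phrase is extracted from inside a wh-island (introduced by "whether"), which blocks movement.
In B, the extraction path crosses only that-complement boundaries, which are transparent.
So B is grammatical.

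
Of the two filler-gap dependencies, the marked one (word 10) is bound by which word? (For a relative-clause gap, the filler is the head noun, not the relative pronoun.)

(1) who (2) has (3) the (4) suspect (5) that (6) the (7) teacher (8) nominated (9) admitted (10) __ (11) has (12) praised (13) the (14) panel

The marked gap is the subject of "praised".
Its filler is the fronted wh-phrase "who", at word 1.
(The other dependency links word 4 to a gap after word 8.)

1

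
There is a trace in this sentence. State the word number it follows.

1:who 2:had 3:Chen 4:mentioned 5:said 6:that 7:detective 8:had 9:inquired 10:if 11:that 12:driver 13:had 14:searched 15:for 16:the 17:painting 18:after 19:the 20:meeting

The displaced element is "who" (word 1).
It is linked across 1 clause boundary (Ø).
It functions as the subject of "said", so the gap sits immediately after word 4 ("mentioned").
Base order: Chen had mentioned that who said that detective had inquired if that driver had searched for the painting after the meeting.

4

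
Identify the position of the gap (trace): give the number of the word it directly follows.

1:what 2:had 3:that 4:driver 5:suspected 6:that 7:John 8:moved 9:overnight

The displaced element is "what" (word 1).
It is linked across 1 clause boundary (that).
It functions as the direct object of "moved", so the gap sits immediately after word 8 ("moved").
Base order: That driver had suspected that John moved what overnight.

8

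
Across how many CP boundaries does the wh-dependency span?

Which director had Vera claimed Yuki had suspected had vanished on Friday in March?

"which director" is extracted from the subject of "vanished".
Boundaries crossed, outermost first: [Ø], [Ø] — 2 in total.

2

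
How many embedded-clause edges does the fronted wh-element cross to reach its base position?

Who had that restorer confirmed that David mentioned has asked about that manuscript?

2

"who" is extracted from the subject of "asked".
Boundaries crossed, outermost first: [that], [Ø] — 2 in total.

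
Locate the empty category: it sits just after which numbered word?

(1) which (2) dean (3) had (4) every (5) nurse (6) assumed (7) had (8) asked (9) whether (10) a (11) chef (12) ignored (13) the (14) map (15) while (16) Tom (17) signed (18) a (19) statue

6

The displaced element is "which dean" (word 2).
It is linked across 1 clause boundary (Ø).
It functions as the subject of "asked", so the gap sits immediately after word 6 ("assumed").
Base order: Every nurse had assumed that which dean had asked whether a chef ignored the map while Tom signed a statue.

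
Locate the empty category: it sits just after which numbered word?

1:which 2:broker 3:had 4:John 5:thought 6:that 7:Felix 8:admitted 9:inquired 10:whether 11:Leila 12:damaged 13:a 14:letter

The displaced element is "which broker" (word 2).
It is linked across 2 clause boundaries (that → Ø).
It functions as the subject of "inquired", so the gap sits immediately after word 8 ("admitted").
Base order: John had thought that Felix admitted that which broker inquired whether Leila damaged a letter.

8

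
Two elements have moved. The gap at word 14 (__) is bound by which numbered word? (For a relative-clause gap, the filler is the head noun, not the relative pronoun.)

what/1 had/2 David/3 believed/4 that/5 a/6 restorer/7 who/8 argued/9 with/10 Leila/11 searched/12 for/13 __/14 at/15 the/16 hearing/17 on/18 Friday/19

The marked gap is the object of the preposition "for" of "searched".
Its filler is the fronted wh-phrase "what", at word 1.
(The other dependency links word 7 to a gap after word 8.)

1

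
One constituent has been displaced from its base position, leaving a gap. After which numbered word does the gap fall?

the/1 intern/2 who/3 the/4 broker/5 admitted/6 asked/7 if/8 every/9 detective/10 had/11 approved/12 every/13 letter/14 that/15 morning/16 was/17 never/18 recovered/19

6

The displaced element is "the intern" (word 2).
It is linked across 1 clause boundary (Ø).
It functions as the subject of "asked", so the gap sits immediately after word 6 ("admitted").
Base order: The broker admitted that the intern asked if every detective had approved every letter that morning.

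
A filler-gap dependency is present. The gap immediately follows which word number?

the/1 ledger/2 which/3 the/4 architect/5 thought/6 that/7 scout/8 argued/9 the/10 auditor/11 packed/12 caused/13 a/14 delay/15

The displaced element is "the ledger" (word 2).
It is linked across 2 clause boundaries (Ø → Ø).
It functions as the direct object of "packed", so the gap sits immediately after word 12 ("packed").
Base order: The architect thought that scout argued the auditor packed the ledger.

12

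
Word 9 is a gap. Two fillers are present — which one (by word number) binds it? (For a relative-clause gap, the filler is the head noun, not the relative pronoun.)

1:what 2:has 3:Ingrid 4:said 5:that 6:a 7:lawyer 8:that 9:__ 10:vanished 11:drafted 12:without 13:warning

7

The marked gap is inside the relative clause, the subject of "vanished".
Its filler is the head noun "lawyer" (via "that"), at word 7.
(The other dependency links word 1 to a gap after word 11.)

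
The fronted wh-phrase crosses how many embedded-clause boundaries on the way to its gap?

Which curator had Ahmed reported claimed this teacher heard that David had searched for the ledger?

1

"which curator" is extracted from the subject of "claimed".
Boundaries crossed, outermost first: [Ø] — 1 in total.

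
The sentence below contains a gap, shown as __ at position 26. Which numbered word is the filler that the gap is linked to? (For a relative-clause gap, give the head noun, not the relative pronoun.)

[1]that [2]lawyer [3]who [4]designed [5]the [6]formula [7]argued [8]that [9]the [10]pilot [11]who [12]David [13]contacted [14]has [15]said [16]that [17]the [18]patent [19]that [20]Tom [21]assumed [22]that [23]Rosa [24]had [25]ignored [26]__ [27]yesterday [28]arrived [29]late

The gap at 26 is the object of "ignored", inside a relative clause.
The relative pronoun is "that" (word 19); it is bound by the head noun immediately before it.
Its filler is the head noun "patent", at word 18.

18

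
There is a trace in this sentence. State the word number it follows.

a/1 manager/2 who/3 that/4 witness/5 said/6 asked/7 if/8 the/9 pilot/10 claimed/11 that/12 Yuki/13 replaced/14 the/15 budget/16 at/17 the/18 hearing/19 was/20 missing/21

The displaced element is "a manager" (word 2).
It is linked across 1 clause boundary (Ø).
It functions as the subject of "asked", so the gap sits immediately after word 6 ("said").
Base order: That witness said that a manager asked if the pilot claimed that Yuki replaced the budget at the hearing.

6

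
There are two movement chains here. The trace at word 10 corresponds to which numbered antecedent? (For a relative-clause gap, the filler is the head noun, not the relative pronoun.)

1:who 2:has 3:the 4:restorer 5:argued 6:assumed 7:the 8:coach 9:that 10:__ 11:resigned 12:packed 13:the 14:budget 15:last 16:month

8

The marked gap is inside the relative clause, the subject of "resigned".
Its filler is the head noun "coach" (via "that"), at word 8.
(The other dependency links word 1 to a gap after word 5.)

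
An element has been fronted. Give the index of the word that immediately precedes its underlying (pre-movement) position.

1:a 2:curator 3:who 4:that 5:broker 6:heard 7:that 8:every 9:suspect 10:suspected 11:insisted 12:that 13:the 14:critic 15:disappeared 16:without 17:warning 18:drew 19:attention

10

The displaced element is "a curator" (word 2).
It is linked across 2 clause boundaries (that → Ø).
It functions as the subject of "insisted", so the gap sits immediately after word 10 ("suspected").
Base order: That broker heard that every suspect suspected that a curator insisted that the critic disappeared without warning.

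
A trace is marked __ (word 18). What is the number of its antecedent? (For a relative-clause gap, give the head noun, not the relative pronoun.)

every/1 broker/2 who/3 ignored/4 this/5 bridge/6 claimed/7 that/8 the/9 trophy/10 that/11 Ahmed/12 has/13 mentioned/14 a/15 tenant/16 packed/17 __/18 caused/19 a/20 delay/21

10

The gap at 18 is the object of "packed", inside a relative clause.
The relative pronoun is "that" (word 11); it is bound by the head noun immediately before it.
Its filler is the head noun "trophy", at word 10.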